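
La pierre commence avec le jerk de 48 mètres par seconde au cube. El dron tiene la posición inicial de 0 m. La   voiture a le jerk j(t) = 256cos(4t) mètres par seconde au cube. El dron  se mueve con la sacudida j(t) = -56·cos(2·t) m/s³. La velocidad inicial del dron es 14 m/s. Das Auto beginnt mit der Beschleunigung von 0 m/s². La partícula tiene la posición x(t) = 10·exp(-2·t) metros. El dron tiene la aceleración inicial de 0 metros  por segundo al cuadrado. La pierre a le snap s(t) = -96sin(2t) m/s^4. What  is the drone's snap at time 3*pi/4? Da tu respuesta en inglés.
Starting from jerk j(t) = -56·cos(2·t), we take 1 derivative. The derivative of jerk gives snap: s(t) = 112·sin(2·t). We have snap s(t) = 112·sin(2·t). Substituting t = 3*pi/4: s(3*pi/4) = -112.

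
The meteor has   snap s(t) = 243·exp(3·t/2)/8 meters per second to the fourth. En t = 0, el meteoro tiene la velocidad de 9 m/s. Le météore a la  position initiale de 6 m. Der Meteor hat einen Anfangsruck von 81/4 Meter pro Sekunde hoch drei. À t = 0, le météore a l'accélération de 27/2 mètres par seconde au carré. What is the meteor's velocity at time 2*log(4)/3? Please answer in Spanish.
Debemos encontrar la integral de nuestra ecuación del snap s(t) = 243·exp(3·t/2)/8 3 veces. La antiderivada del snap es la sacudida. Usando j(0) = 81/4, obtenemos j(t) = 81·exp(3·t/2)/4. Integrando la sacudida y usando la condición inicial a(0) = 27/2, obtenemos a(t) = 27·exp(3·t/2)/2. La antiderivada de la aceleración es la velocidad. Usando v(0) = 9, obtenemos v(t) = 9·exp(3·t/2). De la ecuación de la velocidad v(t) = 9·exp(3·t/2), sustituimos t = 2*log(4)/3 para obtener v = 36.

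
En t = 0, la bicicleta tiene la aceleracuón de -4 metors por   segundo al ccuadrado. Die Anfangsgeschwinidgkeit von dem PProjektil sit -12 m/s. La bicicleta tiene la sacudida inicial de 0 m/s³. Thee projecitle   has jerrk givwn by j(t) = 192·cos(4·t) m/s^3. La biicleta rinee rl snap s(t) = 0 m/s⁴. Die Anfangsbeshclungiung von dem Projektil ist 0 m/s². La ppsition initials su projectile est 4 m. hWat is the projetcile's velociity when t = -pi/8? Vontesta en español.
Debemos encontrar la antiderivada de nuestra ecuación de la sacudida j(t) = 192·cos(4·t) 2 veces. Tomando ∫j(t)dt y aplicando a(0) = 0, encontramos a(t) = 48·sin(4·t). Tomando ∫a(t)dt y aplicando v(0) = -12, encontramos v(t) = -12·cos(4·t). Tenemos la velocidad v(t) = -12·cos(4·t). Sustituyendo t = -pi/8: v(-pi/8) = 0.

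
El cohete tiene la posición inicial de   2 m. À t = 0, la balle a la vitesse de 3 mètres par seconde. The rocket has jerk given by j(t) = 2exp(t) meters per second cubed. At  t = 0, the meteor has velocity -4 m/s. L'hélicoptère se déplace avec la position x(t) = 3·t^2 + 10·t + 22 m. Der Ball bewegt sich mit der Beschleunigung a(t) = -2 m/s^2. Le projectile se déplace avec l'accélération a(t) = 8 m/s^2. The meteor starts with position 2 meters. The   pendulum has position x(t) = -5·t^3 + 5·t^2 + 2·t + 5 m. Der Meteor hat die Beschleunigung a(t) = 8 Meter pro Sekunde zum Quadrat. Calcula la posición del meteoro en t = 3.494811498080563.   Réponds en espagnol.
Debemos encontrar la antiderivada de nuestra ecuación de la aceleración a(t) = 8 2 veces. Tomando ∫a(t)dt y aplicando v(0) = -4, encontramos v(t) = 8·t - 4. Tomando ∫v(t)dt y aplicando x(0) = 2, encontramos x(t) = 4·t^2 - 4·t + 2. De la ecuación de la posición x(t) = 4·t^2 - 4·t + 2, sustituimos t = 3.494811498080563 para obtener x = 36.8755836361422.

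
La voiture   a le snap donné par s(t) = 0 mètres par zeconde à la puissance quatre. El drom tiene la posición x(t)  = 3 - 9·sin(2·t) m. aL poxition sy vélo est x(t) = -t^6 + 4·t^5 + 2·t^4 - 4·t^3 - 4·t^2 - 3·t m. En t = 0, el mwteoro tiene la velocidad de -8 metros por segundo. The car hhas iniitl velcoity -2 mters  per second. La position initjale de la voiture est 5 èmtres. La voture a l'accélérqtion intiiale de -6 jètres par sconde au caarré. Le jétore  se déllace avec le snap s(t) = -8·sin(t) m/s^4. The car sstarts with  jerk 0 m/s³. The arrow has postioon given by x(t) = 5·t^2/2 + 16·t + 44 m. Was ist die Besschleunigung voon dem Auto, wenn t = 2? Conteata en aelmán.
Wir müssen unsere Gleichung für den Snap s(t) = 0 2-mal integrieren. Die Stammfunktion von dem Snap ist der Ruck. Mit j(0) = 0 erhalten wir j(t) = 0. Die Stammfunktion von dem Ruck ist die Beschleunigung. Mit a(0) = -6 erhalten wir a(t) = -6. Mit a(t) = -6 und Einsetzen von t = 2, finden wir a = -6.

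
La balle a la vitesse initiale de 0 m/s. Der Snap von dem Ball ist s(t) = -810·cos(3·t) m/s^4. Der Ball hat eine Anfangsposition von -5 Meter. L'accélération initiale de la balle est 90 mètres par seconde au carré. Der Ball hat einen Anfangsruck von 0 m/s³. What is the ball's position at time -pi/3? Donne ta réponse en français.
Nous devons intégrer notre équation du snap s(t) = -810·cos(3·t) 4 fois. L'intégrale du snap est le jerk. En utilisant j(0) = 0, nous obtenons j(t) = -270·sin(3·t). En prenant ∫j(t)dt et en appliquant a(0) = 90, nous trouvons a(t) = 90·cos(3·t). En intégrant l'accélération et en utilisant la condition initiale v(0) = 0, nous obtenons v(t) = 30·sin(3·t). En prenant ∫v(t)dt et en appliquant x(0) = -5, nous trouvons x(t) = 5 - 10·cos(3·t). Nous avons la position x(t) = 5 - 10·cos(3·t). En substituant t = -pi/3: x(-pi/3) = 15.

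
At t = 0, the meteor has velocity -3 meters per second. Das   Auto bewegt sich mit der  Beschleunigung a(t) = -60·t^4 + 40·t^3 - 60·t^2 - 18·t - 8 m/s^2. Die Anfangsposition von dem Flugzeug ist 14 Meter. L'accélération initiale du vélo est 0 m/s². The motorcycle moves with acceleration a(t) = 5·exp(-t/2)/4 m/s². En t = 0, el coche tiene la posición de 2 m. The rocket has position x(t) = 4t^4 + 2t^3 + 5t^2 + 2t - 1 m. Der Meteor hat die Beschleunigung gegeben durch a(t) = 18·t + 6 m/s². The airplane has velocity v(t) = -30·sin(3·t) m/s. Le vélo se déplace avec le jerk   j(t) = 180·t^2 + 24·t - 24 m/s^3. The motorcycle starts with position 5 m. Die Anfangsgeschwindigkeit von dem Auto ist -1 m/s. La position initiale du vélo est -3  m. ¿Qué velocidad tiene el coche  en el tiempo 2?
Para resolver esto, necesitamos tomar 1 antiderivada de nuestra ecuación de la aceleración a(t) = -60·t^4 + 40·t^3 - 60·t^2 - 18·t - 8. Tomando ∫a(t)dt y aplicando v(0) = -1, encontramos v(t) = -12·t^5 + 10·t^4 - 20·t^3 - 9·t^2 - 8·t - 1. Usando v(t) = -12·t^5 + 10·t^4 - 20·t^3 - 9·t^2 - 8·t - 1 y sustituyendo t = 2, encontramos v = -437.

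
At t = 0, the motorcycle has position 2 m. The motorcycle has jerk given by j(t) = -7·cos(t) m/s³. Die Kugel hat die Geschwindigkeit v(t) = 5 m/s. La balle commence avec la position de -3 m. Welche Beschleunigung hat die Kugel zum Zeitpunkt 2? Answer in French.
En partant de la vitesse v(t) = 5, nous prenons 1 dérivée. En dérivant la vitesse, nous obtenons l'accélération: a(t) = 0. En utilisant a(t) = 0 et en substituant t = 2, nous trouvons a = 0.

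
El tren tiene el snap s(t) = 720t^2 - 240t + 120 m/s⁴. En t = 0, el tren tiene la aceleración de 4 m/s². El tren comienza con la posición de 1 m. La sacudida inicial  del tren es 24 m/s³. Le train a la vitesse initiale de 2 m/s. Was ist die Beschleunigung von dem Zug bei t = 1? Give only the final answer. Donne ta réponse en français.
La réponse est 108.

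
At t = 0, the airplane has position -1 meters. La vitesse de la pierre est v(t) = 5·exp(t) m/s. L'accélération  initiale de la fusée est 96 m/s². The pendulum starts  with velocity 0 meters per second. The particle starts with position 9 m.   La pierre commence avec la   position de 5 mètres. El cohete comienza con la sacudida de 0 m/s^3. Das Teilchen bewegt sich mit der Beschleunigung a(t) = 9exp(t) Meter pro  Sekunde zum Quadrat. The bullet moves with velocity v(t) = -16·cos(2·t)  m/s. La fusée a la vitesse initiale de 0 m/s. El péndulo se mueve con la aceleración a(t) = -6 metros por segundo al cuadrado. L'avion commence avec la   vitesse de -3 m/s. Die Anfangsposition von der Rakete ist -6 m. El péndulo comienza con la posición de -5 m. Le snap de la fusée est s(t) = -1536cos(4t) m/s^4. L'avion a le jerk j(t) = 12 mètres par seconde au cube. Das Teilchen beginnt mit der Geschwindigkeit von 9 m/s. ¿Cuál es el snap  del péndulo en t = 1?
Debemos derivar nuestra ecuación de la aceleración a(t) = -6 2 veces. La derivada de la aceleración da la sacudida: j(t) = 0. Derivando la sacudida, obtenemos el snap: s(t) = 0. De la ecuación del snap s(t) = 0, sustituimos t = 1 para obtener s = 0.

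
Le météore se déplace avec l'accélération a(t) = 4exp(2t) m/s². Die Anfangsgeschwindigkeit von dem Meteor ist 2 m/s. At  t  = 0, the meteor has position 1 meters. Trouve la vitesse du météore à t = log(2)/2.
En partant de l'accélération a(t) = 4·exp(2·t), nous prenons 1 intégrale. La primitive de l'accélération, avec v(0) = 2, donne la vitesse: v(t) = 2·exp(2·t). Nous avons la vitesse v(t) = 2·exp(2·t). En substituant t = log(2)/2: v(log(2)/2) = 4.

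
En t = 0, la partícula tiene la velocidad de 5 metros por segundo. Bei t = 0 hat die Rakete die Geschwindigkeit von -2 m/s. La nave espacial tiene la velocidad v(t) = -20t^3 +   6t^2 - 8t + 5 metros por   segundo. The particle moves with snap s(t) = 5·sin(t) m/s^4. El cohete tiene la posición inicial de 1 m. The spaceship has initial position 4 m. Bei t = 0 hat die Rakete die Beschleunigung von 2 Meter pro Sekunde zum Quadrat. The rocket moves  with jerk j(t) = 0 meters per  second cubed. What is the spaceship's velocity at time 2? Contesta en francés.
De l'équation de la vitesse v(t) = -20·t^3 + 6·t^2 - 8·t + 5, nous substituons t = 2 pour obtenir v = -147.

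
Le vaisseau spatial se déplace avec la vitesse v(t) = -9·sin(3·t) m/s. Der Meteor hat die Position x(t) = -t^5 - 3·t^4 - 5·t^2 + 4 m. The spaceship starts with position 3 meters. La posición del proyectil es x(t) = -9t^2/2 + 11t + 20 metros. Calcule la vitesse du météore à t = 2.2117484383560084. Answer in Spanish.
Para resolver esto, necesitamos tomar 1 derivada de nuestra ecuación de la posición x(t) = -t^5 - 3·t^4 - 5·t^2 + 4. Tomando d/dt de x(t), encontramos v(t) = -5·t^4 - 12·t^3 - 10·t. De la ecuación de la velocidad v(t) = -5·t^4 - 12·t^3 - 10·t, sustituimos t = 2.2117484383560084 para obtener v = -271.601543609544.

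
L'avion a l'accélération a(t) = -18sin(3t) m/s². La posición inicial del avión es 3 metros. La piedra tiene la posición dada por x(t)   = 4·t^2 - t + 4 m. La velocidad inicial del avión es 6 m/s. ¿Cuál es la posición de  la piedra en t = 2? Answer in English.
We have position x(t) = 4·t^2 - t + 4. Substituting t = 2: x(2) = 18.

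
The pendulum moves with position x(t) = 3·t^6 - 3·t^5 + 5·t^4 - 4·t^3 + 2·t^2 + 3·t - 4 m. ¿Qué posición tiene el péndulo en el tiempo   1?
De la ecuación de la posición x(t) = 3·t^6 - 3·t^5 + 5·t^4 - 4·t^3 + 2·t^2 + 3·t - 4, sustituimos t = 1 para obtener x = 2.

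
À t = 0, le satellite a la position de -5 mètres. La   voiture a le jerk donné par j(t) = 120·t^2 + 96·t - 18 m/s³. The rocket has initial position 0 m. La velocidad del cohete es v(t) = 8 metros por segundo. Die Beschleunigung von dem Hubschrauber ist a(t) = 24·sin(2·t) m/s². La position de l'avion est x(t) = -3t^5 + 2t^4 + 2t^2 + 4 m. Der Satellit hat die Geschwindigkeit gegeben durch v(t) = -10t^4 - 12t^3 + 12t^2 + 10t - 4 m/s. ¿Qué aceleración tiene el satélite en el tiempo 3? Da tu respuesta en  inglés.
We must differentiate our velocity equation v(t) = -10·t^4 - 12·t^3 + 12·t^2 + 10·t - 4 1 time. The derivative of velocity gives acceleration: a(t) = -40·t^3 - 36·t^2 + 24·t + 10. From the given acceleration equation a(t) = -40·t^3 - 36·t^2 + 24·t + 10, we substitute t = 3 to get a = -1322.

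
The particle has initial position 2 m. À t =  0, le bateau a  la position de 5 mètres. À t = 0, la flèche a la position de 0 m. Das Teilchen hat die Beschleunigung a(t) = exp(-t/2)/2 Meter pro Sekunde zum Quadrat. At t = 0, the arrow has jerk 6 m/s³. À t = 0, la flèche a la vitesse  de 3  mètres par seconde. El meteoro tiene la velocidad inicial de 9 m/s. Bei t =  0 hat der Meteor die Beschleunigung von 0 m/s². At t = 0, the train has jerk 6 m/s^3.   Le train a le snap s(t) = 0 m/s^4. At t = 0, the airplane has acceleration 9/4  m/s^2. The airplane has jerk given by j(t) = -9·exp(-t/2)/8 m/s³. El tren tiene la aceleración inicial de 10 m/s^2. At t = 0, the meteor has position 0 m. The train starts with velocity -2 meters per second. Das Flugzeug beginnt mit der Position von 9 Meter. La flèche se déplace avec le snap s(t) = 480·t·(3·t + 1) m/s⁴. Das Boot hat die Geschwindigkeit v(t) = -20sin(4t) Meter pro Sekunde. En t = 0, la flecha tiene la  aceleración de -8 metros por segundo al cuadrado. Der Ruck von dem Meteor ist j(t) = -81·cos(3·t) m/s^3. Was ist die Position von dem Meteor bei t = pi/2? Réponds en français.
Nous devons intégrer notre équation du jerk j(t) = -81·cos(3·t) 3 fois. La primitive du jerk est l'accélération. En utilisant a(0) = 0, nous obtenons a(t) = -27·sin(3·t). En intégrant l'accélération et en utilisant la condition initiale v(0) = 9, nous obtenons v(t) = 9·cos(3·t). La primitive de la vitesse est la position. En utilisant x(0) = 0, nous obtenons x(t) = 3·sin(3·t). De l'équation de la position x(t) = 3·sin(3·t), nous substituons t = pi/2 pour obtenir x = -3.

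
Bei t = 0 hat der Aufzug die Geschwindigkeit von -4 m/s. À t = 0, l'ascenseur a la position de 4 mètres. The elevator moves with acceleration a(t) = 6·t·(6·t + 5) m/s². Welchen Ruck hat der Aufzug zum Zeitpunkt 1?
Wir müssen unsere Gleichung für die Beschleunigung a(t) = 6·t·(6·t + 5) 1-mal ableiten. Die Ableitung von der Beschleunigung ergibt den Ruck: j(t) = 72·t + 30. Aus der Gleichung für den Ruck j(t) = 72·t + 30, setzen wir t = 1 ein und erhalten j = 102.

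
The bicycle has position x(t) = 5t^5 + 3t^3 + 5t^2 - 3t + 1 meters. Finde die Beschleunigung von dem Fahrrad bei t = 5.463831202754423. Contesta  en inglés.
We must differentiate our position equation x(t) = 5·t^5 + 3·t^3 + 5·t^2 - 3·t + 1 2 times. The derivative of position gives velocity: v(t) = 25·t^4 + 9·t^2 + 10·t - 3. Taking d/dt of v(t), we find a(t) = 100·t^3 + 18·t + 10. Using a(t) = 100·t^3 + 18·t + 10 and substituting t = 5.463831202754423, we find a = 16419.7708952348.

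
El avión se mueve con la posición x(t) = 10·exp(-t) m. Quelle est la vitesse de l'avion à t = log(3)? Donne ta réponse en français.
Pour résoudre ceci, nous devons prendre 1 dérivée de notre équation de la position x(t) = 10·exp(-t). En dérivant la position, nous obtenons la vitesse: v(t) = -10·exp(-t). De l'équation de la vitesse v(t) = -10·exp(-t), nous substituons t = log(3) pour obtenir v = -10/3.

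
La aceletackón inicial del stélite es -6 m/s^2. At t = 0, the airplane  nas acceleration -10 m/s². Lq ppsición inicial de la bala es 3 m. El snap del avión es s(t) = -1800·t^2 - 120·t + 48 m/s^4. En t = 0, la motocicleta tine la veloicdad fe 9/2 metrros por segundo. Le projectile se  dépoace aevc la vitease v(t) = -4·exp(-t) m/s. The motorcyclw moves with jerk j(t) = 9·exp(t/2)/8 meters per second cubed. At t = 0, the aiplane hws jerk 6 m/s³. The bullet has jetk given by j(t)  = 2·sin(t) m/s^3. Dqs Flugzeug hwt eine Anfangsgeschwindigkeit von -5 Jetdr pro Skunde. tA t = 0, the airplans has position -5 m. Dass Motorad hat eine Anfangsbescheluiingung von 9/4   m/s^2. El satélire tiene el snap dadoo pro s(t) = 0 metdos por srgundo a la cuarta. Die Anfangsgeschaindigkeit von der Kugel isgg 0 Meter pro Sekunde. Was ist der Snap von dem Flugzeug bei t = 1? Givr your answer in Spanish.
Tenemos el snap s(t) = -1800·t^2 - 120·t + 48. Sustituyendo t = 1: s(1) = -1872.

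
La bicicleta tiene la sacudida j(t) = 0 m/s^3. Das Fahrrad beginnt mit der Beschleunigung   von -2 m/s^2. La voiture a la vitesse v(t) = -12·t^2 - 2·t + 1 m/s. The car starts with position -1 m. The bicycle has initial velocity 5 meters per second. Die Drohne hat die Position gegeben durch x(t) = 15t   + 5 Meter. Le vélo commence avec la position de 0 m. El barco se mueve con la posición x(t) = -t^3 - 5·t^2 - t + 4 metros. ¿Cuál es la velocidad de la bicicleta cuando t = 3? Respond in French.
Pour résoudre ceci, nous devons prendre 2 primitives de notre équation du jerk j(t) = 0. En intégrant le jerk et en utilisant la condition initiale a(0) = -2, nous obtenons a(t) = -2. La primitive de l'accélération est la vitesse. En utilisant v(0) = 5, nous obtenons v(t) = 5 - 2·t. En utilisant v(t) = 5 - 2·t et en substituant t = 3, nous trouvons v = -1.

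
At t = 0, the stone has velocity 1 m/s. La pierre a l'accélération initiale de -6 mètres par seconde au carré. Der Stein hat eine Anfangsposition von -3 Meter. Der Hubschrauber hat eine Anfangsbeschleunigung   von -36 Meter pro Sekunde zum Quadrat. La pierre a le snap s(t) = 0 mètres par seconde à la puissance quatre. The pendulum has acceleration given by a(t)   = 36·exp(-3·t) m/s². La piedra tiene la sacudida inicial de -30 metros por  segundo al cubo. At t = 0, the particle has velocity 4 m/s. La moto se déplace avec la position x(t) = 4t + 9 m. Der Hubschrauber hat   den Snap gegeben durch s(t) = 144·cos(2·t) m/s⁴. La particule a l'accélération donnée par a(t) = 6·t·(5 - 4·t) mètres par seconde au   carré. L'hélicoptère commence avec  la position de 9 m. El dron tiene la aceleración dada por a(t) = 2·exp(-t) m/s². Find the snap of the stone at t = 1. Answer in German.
Mit s(t) = 0 und Einsetzen von t = 1, finden wir s = 0.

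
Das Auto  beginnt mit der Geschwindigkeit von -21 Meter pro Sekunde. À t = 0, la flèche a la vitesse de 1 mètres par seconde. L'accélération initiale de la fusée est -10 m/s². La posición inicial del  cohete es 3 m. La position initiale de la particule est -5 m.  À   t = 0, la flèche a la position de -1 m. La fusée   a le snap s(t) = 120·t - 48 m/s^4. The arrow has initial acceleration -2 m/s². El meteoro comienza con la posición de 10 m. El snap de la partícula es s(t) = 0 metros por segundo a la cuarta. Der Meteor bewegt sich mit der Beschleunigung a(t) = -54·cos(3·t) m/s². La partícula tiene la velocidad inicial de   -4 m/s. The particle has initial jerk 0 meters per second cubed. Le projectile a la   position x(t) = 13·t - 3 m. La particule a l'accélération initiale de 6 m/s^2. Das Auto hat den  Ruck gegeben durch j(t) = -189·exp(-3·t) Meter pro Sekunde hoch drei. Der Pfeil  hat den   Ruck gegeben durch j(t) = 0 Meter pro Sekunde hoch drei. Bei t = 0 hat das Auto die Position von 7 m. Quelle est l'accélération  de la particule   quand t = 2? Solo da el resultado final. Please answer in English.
a(2) = 6.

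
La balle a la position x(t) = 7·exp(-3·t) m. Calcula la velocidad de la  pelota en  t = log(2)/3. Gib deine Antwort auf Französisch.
Pour résoudre ceci, nous devons prendre 1 dérivée de notre équation de la position x(t) = 7·exp(-3·t). En prenant d/dt de x(t), nous trouvons v(t) = -21·exp(-3·t). De l'équation de la vitesse v(t) = -21·exp(-3·t), nous substituons t = log(2)/3 pour obtenir v = -21/2.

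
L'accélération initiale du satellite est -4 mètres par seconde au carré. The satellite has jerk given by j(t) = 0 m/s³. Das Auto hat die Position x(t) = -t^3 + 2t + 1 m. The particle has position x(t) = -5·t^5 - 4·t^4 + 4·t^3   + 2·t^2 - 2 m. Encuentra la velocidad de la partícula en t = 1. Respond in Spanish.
Para resolver esto, necesitamos tomar 1 derivada de nuestra ecuación de la posición x(t) = -5·t^5 - 4·t^4 + 4·t^3 + 2·t^2 - 2. Tomando d/dt de x(t), encontramos v(t) = -25·t^4 - 16·t^3 + 12·t^2 + 4·t. Tenemos la velocidad v(t) = -25·t^4 - 16·t^3 + 12·t^2 + 4·t. Sustituyendo t = 1: v(1) = -25.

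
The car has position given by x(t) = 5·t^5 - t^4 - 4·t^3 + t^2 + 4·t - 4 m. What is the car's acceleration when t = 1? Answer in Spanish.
Partiendo de la posición x(t) = 5·t^5 - t^4 - 4·t^3 + t^2 + 4·t - 4, tomamos 2 derivadas. La derivada de la posición da la velocidad: v(t) = 25·t^4 - 4·t^3 - 12·t^2 + 2·t + 4. Derivando la velocidad, obtenemos la aceleración: a(t) = 100·t^3 - 12·t^2 - 24·t + 2. Tenemos la aceleración a(t) = 100·t^3 - 12·t^2 - 24·t + 2. Sustituyendo t = 1: a(1) = 66.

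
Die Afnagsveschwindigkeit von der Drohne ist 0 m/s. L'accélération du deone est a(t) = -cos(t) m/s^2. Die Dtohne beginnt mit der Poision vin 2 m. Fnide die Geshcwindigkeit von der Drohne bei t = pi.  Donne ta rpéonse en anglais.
Starting from acceleration a(t) = -cos(t), we take 1 integral. The antiderivative of acceleration is velocity. Using v(0) = 0, we get v(t) = -sin(t). From the given velocity equation v(t) = -sin(t), we substitute t = pi to get v = 0.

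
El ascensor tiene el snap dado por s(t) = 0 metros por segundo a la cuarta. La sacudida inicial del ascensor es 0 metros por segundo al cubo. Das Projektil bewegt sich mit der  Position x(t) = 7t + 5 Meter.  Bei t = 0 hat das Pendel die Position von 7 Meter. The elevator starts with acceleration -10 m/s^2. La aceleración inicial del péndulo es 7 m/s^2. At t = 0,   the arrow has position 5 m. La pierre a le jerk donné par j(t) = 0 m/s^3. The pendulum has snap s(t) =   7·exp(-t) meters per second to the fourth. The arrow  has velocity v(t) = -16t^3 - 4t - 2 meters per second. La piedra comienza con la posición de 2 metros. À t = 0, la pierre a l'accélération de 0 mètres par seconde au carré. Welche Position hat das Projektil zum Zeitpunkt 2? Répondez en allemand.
Wir haben die Position x(t) = 7·t + 5. Durch Einsetzen von t = 2: x(2) = 19.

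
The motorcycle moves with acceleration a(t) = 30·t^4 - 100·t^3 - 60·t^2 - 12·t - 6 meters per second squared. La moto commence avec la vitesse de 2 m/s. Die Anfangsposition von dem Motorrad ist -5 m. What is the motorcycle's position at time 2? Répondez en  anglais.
To find the answer, we compute 2 antiderivatives of a(t) = 30·t^4 - 100·t^3 - 60·t^2 - 12·t - 6. The antiderivative of acceleration is velocity. Using v(0) = 2, we get v(t) = 6·t^5 - 25·t^4 - 20·t^3 - 6·t^2 - 6·t + 2. The integral of velocity is position. Using x(0) = -5, we get x(t) = t^6 - 5·t^5 - 5·t^4 - 2·t^3 - 3·t^2 + 2·t - 5. From the given position equation x(t) = t^6 - 5·t^5 - 5·t^4 - 2·t^3 - 3·t^2 + 2·t - 5, we substitute t = 2 to get x = -205.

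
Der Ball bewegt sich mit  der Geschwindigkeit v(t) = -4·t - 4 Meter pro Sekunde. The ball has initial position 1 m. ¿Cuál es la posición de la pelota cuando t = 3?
Debemos encontrar la integral de nuestra ecuación de la velocidad v(t) = -4·t - 4 1 vez. Integrando la velocidad y usando la condición inicial x(0) = 1, obtenemos x(t) = -2·t^2 - 4·t + 1. Usando x(t) = -2·t^2 - 4·t + 1 y sustituyendo t = 3, encontramos x = -29.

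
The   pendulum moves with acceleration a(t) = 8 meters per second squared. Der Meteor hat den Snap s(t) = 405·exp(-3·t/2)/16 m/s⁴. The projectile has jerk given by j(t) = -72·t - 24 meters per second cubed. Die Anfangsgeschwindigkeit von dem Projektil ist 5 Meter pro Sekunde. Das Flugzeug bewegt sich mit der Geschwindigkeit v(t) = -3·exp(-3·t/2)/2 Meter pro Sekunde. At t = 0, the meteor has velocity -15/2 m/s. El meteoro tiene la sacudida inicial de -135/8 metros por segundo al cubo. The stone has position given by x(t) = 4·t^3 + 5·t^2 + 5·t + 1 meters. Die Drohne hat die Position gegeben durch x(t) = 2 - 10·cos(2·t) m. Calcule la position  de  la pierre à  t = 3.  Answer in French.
En utilisant x(t) = 4·t^3 + 5·t^2 + 5·t + 1 et en substituant t = 3, nous trouvons x = 169.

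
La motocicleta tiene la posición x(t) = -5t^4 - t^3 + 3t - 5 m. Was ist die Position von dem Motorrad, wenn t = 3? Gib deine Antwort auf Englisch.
We have position x(t) = -5·t^4 - t^3 + 3·t - 5. Substituting t = 3: x(3) = -428.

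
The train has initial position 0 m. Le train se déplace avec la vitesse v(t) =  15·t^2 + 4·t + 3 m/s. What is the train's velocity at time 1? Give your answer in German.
Wir haben die Geschwindigkeit v(t) = 15·t^2 + 4·t + 3. Durch Einsetzen von t = 1: v(1) = 22.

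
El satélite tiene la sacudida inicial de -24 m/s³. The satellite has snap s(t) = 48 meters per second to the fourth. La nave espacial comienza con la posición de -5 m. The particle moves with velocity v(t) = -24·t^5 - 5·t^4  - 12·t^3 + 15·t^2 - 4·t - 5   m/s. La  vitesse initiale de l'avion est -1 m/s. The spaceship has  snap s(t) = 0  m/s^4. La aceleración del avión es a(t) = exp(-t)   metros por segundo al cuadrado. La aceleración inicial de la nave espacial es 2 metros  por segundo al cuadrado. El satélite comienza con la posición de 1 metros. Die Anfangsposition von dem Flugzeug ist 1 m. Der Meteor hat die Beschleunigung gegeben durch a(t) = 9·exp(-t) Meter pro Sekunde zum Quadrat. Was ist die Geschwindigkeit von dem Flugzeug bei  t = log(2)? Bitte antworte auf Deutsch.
Wir müssen unsere Gleichung für die Beschleunigung a(t) = exp(-t) 1-mal integrieren. Die Stammfunktion von der Beschleunigung, mit v(0) = -1, ergibt die Geschwindigkeit: v(t) = -exp(-t). Wir haben die Geschwindigkeit v(t) = -exp(-t). Durch Einsetzen von t = log(2): v(log(2)) = -1/2.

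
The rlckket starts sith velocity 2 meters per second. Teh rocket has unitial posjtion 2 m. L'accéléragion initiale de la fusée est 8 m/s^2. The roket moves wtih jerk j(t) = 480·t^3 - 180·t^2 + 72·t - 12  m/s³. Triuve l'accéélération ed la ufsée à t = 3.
Nous devons trouver l'intégrale de notre équation du jerk j(t) = 480·t^3 - 180·t^2 + 72·t - 12 1 fois. L'intégrale du jerk, avec a(0) = 8, donne l'accélération: a(t) = 120·t^4 - 60·t^3 + 36·t^2 - 12·t + 8. De l'équation de l'accélération a(t) = 120·t^4 - 60·t^3 + 36·t^2 - 12·t + 8, nous substituons t = 3 pour obtenir a = 8396.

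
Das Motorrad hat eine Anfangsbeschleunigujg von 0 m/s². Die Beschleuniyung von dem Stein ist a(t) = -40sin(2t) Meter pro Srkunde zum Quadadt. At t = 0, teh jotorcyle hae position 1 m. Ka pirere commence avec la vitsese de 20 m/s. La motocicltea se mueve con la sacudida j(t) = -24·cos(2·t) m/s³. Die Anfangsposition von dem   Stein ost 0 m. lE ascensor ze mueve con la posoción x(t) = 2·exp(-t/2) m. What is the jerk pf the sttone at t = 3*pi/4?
We must differentiate our acceleration equation a(t) = -40·sin(2·t) 1 time. Differentiating acceleration, we get jerk: j(t) = -80·cos(2·t). We have jerk j(t) = -80·cos(2·t). Substituting t = 3*pi/4: j(3*pi/4) = 0.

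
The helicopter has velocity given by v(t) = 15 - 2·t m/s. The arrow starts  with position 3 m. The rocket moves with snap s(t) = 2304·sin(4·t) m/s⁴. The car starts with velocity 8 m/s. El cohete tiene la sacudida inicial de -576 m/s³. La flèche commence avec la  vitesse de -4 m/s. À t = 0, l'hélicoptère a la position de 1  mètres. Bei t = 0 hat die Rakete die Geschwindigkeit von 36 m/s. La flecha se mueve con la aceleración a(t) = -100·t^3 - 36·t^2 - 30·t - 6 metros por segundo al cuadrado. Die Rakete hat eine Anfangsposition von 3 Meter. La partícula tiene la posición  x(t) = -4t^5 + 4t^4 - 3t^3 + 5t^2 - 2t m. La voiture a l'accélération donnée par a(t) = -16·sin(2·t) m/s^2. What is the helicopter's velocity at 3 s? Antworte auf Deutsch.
Wir haben die Geschwindigkeit v(t) = 15 - 2·t. Durch Einsetzen von t = 3: v(3) = 9.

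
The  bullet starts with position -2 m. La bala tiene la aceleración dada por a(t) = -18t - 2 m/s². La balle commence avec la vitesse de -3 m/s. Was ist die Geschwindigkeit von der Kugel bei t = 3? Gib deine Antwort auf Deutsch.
Wir müssen das Integral unserer Gleichung für die Beschleunigung a(t) = -18·t - 2 1-mal finden. Die Stammfunktion von der Beschleunigung ist die Geschwindigkeit. Mit v(0) = -3 erhalten wir v(t) = -9·t^2 - 2·t - 3. Mit v(t) = -9·t^2 - 2·t - 3 und Einsetzen von t = 3, finden wir v = -90.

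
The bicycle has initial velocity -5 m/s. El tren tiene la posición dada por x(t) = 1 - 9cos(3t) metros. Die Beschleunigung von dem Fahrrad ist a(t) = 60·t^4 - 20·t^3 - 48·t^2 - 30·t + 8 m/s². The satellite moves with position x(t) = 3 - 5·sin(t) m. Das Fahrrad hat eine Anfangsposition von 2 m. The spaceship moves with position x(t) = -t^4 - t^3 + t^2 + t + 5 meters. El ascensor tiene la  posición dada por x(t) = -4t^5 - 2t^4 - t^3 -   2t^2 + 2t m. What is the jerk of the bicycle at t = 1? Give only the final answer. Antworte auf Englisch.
At t = 1, j = 54.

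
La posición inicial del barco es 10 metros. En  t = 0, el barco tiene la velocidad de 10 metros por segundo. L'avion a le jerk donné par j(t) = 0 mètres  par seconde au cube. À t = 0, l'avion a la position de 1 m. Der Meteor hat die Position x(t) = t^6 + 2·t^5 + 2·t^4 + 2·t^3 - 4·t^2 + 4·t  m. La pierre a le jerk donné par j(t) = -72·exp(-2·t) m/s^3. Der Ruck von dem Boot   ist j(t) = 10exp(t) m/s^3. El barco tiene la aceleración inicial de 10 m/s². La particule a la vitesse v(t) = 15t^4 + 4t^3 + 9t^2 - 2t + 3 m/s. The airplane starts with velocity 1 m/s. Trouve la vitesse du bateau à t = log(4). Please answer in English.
We must find the integral of our jerk equation j(t) = 10·exp(t) 2 times. Integrating jerk and using the initial condition a(0) = 10, we get a(t) = 10·exp(t). Taking ∫a(t)dt and applying v(0) = 10, we find v(t) = 10·exp(t). Using v(t) = 10·exp(t) and substituting t = log(4), we find v = 40.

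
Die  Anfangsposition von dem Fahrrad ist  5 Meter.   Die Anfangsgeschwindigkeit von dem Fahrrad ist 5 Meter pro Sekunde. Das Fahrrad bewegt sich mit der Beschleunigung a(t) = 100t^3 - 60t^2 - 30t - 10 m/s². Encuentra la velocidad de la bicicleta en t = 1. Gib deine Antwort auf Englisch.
To solve this, we need to take 1 antiderivative of our acceleration equation a(t) = 100·t^3 - 60·t^2 - 30·t - 10. The integral of acceleration, with v(0) = 5, gives velocity: v(t) = 25·t^4 - 20·t^3 - 15·t^2 - 10·t + 5. Using v(t) = 25·t^4 - 20·t^3 - 15·t^2 - 10·t + 5 and substituting t = 1, we find v = -15.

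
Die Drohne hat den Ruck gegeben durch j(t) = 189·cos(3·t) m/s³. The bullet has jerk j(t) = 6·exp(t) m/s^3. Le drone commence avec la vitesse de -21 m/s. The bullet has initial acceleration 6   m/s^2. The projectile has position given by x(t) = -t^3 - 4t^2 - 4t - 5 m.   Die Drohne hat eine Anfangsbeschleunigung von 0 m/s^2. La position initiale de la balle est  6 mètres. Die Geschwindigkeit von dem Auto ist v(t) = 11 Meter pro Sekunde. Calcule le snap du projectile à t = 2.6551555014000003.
Nous devons dériver notre équation de la position x(t) = -t^3 - 4·t^2 - 4·t - 5 4 fois. En prenant d/dt de x(t), nous trouvons v(t) = -3·t^2 - 8·t - 4. La dérivée de la vitesse donne l'accélération: a(t) = -6·t - 8. En prenant d/dt de a(t), nous trouvons j(t) = -6. La dérivée du jerk donne le snap: s(t) = 0. Nous avons le snap s(t) = 0. En substituant t = 2.6551555014000003: s(2.6551555014000003) = 0.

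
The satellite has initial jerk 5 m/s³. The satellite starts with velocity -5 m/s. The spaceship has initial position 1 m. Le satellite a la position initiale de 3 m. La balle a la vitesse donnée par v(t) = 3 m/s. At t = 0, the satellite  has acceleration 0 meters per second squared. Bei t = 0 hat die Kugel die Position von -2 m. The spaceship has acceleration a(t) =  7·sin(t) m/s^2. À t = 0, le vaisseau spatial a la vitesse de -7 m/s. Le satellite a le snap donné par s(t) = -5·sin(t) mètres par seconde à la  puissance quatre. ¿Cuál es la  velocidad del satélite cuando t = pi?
Partiendo del snap s(t) = -5·sin(t), tomamos 3 integrales. Integrando el snap y usando la condición inicial j(0) = 5, obtenemos j(t) = 5·cos(t). Integrando la sacudida y usando la condición inicial a(0) = 0, obtenemos a(t) = 5·sin(t). La integral de la aceleración, con v(0) = -5, da la velocidad: v(t) = -5·cos(t). Tenemos la velocidad v(t) = -5·cos(t). Sustituyendo t = pi: v(pi) = 5.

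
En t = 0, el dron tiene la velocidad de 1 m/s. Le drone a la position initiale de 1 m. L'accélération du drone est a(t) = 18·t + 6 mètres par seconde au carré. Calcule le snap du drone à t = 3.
En partant de l'accélération a(t) = 18·t + 6, nous prenons 2 dérivées. En prenant d/dt de a(t), nous trouvons j(t) = 18. En prenant d/dt de j(t), nous trouvons s(t) = 0. En utilisant s(t) = 0 et en substituant t = 3, nous trouvons s = 0.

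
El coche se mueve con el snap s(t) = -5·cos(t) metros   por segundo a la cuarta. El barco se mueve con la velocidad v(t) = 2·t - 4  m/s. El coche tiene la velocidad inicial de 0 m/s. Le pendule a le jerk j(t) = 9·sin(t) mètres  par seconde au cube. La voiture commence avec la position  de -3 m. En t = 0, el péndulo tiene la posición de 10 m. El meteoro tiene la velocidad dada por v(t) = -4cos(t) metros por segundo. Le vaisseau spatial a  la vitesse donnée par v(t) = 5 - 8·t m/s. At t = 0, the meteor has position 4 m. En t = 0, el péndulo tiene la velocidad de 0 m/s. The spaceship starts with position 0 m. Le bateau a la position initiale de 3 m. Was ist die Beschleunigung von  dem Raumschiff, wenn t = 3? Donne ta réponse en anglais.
To solve this, we need to take 1 derivative of our velocity equation v(t) = 5 - 8·t. The derivative of velocity gives acceleration: a(t) = -8. Using a(t) = -8 and substituting t = 3, we find a = -8.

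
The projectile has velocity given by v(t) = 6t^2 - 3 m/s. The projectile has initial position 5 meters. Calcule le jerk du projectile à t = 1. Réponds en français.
Pour résoudre ceci, nous devons prendre 2 dérivées de notre équation de la vitesse v(t) = 6·t^2 - 3. La dérivée de la vitesse donne l'accélération: a(t) = 12·t. En prenant d/dt de a(t), nous trouvons j(t) = 12. Nous avons le jerk j(t) = 12. En substituant t = 1: j(1) = 12.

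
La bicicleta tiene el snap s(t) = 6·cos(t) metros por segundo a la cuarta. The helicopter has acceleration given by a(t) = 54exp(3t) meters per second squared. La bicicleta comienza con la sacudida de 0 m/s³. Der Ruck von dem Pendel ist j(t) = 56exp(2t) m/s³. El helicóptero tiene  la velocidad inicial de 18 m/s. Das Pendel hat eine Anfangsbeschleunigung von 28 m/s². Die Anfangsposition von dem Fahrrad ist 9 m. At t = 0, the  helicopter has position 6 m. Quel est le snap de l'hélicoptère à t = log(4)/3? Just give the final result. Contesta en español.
s(log(4)/3) = 1944.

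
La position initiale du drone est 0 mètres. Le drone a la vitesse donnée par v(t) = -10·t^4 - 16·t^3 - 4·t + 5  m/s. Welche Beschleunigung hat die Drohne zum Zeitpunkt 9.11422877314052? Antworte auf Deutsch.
Ausgehend von der Geschwindigkeit v(t) = -10·t^4 - 16·t^3 - 4·t + 5, nehmen wir 1 Ableitung. Die Ableitung von der Geschwindigkeit ergibt die Beschleunigung: a(t) = -40·t^3 - 48·t^2 - 4. Wir haben die Beschleunigung a(t) = -40·t^3 - 48·t^2 - 4. Durch Einsetzen von t = 9.11422877314052: a(9.11422877314052) = -34275.7753379997.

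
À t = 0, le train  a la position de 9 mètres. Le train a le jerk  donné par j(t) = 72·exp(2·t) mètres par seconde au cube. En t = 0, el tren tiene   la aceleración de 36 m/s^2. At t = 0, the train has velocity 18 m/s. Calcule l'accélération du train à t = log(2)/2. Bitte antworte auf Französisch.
Nous devons trouver la primitive de notre équation du jerk j(t) = 72·exp(2·t) 1 fois. La primitive du jerk, avec a(0) = 36, donne l'accélération: a(t) = 36·exp(2·t). En utilisant a(t) = 36·exp(2·t) et en substituant t = log(2)/2, nous trouvons a = 72.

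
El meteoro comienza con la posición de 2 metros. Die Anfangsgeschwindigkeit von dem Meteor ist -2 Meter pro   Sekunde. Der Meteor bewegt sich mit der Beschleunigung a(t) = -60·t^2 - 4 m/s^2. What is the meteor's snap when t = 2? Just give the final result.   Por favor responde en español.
En t = 2, s = -120.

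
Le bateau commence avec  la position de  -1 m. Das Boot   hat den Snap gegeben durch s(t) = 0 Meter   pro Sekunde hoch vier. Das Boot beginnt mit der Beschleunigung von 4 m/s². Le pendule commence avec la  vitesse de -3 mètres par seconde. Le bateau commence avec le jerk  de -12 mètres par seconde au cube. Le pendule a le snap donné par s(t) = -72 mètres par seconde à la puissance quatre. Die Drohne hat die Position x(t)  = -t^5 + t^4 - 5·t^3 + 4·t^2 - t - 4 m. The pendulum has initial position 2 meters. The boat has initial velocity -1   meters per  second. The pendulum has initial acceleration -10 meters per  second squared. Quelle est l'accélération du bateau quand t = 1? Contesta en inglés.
To solve this, we need to take 2 integrals of our snap equation s(t) = 0. The integral of snap, with j(0) = -12, gives jerk: j(t) = -12. The antiderivative of jerk, with a(0) = 4, gives acceleration: a(t) = 4 - 12·t. From the given acceleration equation a(t) = 4 - 12·t, we substitute t = 1 to get a = -8.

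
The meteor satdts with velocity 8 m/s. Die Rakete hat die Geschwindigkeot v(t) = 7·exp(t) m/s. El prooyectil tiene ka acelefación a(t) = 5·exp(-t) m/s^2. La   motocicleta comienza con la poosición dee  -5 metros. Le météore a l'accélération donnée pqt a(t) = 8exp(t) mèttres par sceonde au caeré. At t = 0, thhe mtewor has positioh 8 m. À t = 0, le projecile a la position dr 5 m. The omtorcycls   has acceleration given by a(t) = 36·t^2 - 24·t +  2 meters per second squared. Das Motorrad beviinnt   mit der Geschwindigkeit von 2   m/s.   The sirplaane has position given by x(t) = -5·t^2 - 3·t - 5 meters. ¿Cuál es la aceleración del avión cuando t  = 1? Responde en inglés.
To solve this, we need to take 2 derivatives of our position equation x(t) = -5·t^2 - 3·t - 5. Differentiating position, we get velocity: v(t) = -10·t - 3. Differentiating velocity, we get acceleration: a(t) = -10. From the given acceleration equation a(t) = -10, we substitute t = 1 to get a = -10.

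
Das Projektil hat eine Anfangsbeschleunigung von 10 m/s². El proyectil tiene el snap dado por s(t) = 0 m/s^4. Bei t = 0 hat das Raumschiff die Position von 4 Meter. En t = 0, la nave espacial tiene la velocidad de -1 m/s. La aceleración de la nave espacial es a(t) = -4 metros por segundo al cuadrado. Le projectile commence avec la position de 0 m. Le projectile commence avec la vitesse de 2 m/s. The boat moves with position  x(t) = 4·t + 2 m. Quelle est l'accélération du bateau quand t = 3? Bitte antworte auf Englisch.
We must differentiate our position equation x(t) = 4·t + 2 2 times. Taking d/dt of x(t), we find v(t) = 4. Taking d/dt of v(t), we find a(t) = 0. From the given acceleration equation a(t) = 0, we substitute t = 3 to get a = 0.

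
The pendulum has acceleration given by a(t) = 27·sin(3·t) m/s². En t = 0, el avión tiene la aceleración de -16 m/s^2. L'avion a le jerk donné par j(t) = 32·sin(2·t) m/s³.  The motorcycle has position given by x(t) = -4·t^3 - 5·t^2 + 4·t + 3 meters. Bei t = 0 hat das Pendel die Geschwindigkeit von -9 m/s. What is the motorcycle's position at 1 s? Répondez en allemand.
Wir haben die Position x(t) = -4·t^3 - 5·t^2 + 4·t + 3. Durch Einsetzen von t = 1: x(1) = -2.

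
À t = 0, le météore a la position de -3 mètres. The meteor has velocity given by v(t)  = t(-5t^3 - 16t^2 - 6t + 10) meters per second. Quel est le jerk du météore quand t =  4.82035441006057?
En partant de la vitesse v(t) = t·(-5·t^3 - 16·t^2 - 6·t + 10), nous prenons 2 dérivées. En dérivant la vitesse, nous obtenons l'accélération: a(t) = -5·t^3 - 16·t^2 + t·(-15·t^2 - 32·t - 6) - 6·t + 10. En prenant d/dt de a(t), nous trouvons j(t) = -30·t^2 + t·(-30·t - 32) - 64·t - 12. En utilisant j(t) = -30·t^2 + t·(-30·t - 32) - 64·t - 12 et en substituant t = 4.82035441006057, nous trouvons j = -1868.90302168124.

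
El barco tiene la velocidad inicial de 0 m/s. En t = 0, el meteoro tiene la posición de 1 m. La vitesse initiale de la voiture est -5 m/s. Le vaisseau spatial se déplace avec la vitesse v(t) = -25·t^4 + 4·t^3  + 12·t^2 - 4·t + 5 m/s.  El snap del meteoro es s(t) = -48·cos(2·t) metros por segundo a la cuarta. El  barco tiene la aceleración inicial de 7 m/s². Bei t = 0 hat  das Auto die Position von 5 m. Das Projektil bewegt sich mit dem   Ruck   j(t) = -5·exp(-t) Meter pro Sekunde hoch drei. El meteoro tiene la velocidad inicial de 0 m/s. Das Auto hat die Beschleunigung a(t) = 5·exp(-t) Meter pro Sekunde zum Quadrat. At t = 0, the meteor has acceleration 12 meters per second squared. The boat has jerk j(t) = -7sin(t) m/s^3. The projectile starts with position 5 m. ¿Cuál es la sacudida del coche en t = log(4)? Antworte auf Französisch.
Pour résoudre ceci, nous devons prendre 1 dérivée de notre équation de l'accélération a(t) = 5·exp(-t). En prenant d/dt de a(t), nous trouvons j(t) = -5·exp(-t). De l'équation du jerk j(t) = -5·exp(-t), nous substituons t = log(4) pour obtenir j = -5/4.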